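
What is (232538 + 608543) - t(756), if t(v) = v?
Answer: 840325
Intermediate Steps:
(232538 + 608543) - t(756) = (232538 + 608543) - 1*756 = 841081 - 756 = 840325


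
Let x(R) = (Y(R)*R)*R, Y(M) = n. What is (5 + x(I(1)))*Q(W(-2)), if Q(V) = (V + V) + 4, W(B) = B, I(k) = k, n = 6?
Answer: 0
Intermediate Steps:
Q(V) = 4 + 2*V (Q(V) = 2*V + 4 = 4 + 2*V)
Y(M) = 6
x(R) = 6*R**2 (x(R) = (6*R)*R = 6*R**2)
(5 + x(I(1)))*Q(W(-2)) = (5 + 6*1**2)*(4 + 2*(-2)) = (5 + 6*1)*(4 - 4) = (5 + 6)*0 = 11*0 = 0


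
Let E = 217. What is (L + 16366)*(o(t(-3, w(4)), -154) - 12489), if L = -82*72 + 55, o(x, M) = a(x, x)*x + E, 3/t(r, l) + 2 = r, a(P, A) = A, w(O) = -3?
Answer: -3226520947/25 ≈ -1.2906e+8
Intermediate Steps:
t(r, l) = 3/(-2 + r)
o(x, M) = 217 + x² (o(x, M) = x*x + 217 = x² + 217 = 217 + x²)
L = -5849 (L = -5904 + 55 = -5849)
(L + 16366)*(o(t(-3, w(4)), -154) - 12489) = (-5849 + 16366)*((217 + (3/(-2 - 3))²) - 12489) = 10517*((217 + (3/(-5))²) - 12489) = 10517*((217 + (3*(-⅕))²) - 12489) = 10517*((217 + (-⅗)²) - 12489) = 10517*((217 + 9/25) - 12489) = 10517*(5434/25 - 12489) = 10517*(-306791/25) = -3226520947/25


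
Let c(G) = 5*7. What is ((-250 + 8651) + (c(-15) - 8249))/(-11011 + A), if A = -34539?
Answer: -187/45550 ≈ -0.0041054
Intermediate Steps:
c(G) = 35
((-250 + 8651) + (c(-15) - 8249))/(-11011 + A) = ((-250 + 8651) + (35 - 8249))/(-11011 - 34539) = (8401 - 8214)/(-45550) = 187*(-1/45550) = -187/45550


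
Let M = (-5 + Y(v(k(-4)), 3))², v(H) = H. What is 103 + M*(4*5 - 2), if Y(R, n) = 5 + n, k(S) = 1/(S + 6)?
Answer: 265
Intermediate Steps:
k(S) = 1/(6 + S)
M = 9 (M = (-5 + (5 + 3))² = (-5 + 8)² = 3² = 9)
103 + M*(4*5 - 2) = 103 + 9*(4*5 - 2) = 103 + 9*(20 - 2) = 103 + 9*18 = 103 + 162 = 265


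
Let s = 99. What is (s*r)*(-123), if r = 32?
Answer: -389664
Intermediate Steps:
(s*r)*(-123) = (99*32)*(-123) = 3168*(-123) = -389664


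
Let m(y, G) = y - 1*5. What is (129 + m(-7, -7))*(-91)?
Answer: -10647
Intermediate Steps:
m(y, G) = -5 + y (m(y, G) = y - 5 = -5 + y)
(129 + m(-7, -7))*(-91) = (129 + (-5 - 7))*(-91) = (129 - 12)*(-91) = 117*(-91) = -10647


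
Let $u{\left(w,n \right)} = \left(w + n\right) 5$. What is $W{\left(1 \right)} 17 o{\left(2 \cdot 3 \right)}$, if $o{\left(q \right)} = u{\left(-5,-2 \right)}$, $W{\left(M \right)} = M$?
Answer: $-595$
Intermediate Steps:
$u{\left(w,n \right)} = 5 n + 5 w$ ($u{\left(w,n \right)} = \left(n + w\right) 5 = 5 n + 5 w$)
$o{\left(q \right)} = -35$ ($o{\left(q \right)} = 5 \left(-2\right) + 5 \left(-5\right) = -10 - 25 = -35$)
$W{\left(1 \right)} 17 o{\left(2 \cdot 3 \right)} = 1 \cdot 17 \left(-35\right) = 17 \left(-35\right) = -595$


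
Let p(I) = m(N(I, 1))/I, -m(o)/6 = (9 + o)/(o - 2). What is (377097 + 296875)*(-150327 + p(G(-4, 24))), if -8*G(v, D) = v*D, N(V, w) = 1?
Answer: -101312818984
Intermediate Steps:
G(v, D) = -D*v/8 (G(v, D) = -v*D/8 = -D*v/8)
m(o) = -6*(9 + o)/(-2 + o) (m(o) = -6*(9 + o)/(o - 2) = -6*(9 + o)/(-2 + o))
p(I) = 60/I (p(I) = (6*(-9 - 1*1)/(-2 + 1))/I = (6*(-9 - 1)/(-1))/I = (6*(-1)*(-10))/I = 60/I)
(377097 + 296875)*(-150327 + p(G(-4, 24))) = (377097 + 296875)*(-150327 + 60/((-⅛*24*(-4)))) = 673972*(-150327 + 60/12) = 673972*(-150327 + 60*(1/12)) = 673972*(-150327 + 5) = 673972*(-150322) = -101312818984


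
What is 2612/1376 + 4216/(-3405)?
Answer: 773161/1171320 ≈ 0.66008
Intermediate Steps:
2612/1376 + 4216/(-3405) = 2612*(1/1376) + 4216*(-1/3405) = 653/344 - 4216/3405 = 773161/1171320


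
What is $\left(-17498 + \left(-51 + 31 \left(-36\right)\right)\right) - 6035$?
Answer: $-24700$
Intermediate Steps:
$\left(-17498 + \left(-51 + 31 \left(-36\right)\right)\right) - 6035 = \left(-17498 - 1167\right) - 6035 = -18665 - 6035 = -24700$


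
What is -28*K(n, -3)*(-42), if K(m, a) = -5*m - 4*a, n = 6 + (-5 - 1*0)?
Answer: 8232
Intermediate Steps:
n = 1 (n = 6 + (-5 + 0) = 6 - 5 = 1)
-28*K(n, -3)*(-42) = -28*(-5*1 - 4*(-3))*(-42) = -28*(-5 + 12)*(-42) = -28*7*(-42) = -196*(-42) = 8232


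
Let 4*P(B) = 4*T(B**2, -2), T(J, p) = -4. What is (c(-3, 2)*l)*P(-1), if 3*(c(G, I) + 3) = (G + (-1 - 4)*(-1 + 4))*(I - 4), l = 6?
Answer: -216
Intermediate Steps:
c(G, I) = -3 + (-15 + G)*(-4 + I)/3 (c(G, I) = -3 + ((G + (-1 - 4)*(-1 + 4))*(I - 4))/3 = -3 + ((G - 5*3)*(-4 + I))/3 = -3 + ((G - 15)*(-4 + I))/3 = -3 + ((-15 + G)*(-4 + I))/3 = -3 + (-15 + G)*(-4 + I)/3)
P(B) = -4 (P(B) = (4*(-4))/4 = (1/4)*(-16) = -4)
(c(-3, 2)*l)*P(-1) = ((17 - 5*2 - 4/3*(-3) + (1/3)*(-3)*2)*6)*(-4) = ((17 - 10 + 4 - 2)*6)*(-4) = (9*6)*(-4) = 54*(-4) = -216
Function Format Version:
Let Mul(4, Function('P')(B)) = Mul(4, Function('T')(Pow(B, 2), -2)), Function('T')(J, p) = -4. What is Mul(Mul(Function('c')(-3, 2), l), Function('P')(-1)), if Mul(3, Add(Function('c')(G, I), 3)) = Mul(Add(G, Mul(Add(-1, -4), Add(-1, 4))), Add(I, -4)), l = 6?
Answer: -216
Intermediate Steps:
Function('c')(G, I) = Add(-3, Mul(Rational(1, 3), Add(-15, G), Add(-4, I))) (Function('c')(G, I) = Add(-3, Mul(Rational(1, 3), Mul(Add(G, Mul(Add(-1, -4), Add(-1, 4))), Add(I, -4)))) = Add(-3, Mul(Rational(1, 3), Mul(Add(G, Mul(-5, 3)), Add(-4, I)))) = Add(-3, Mul(Rational(1, 3), Mul(Add(G, -15), Add(-4, I)))) = Add(-3, Mul(Rational(1, 3), Mul(Add(-15, G), Add(-4, I)))) = Add(-3, Mul(Rational(1, 3), Add(-15, G), Add(-4, I))))
Function('P')(B) = -4 (Function('P')(B) = Mul(Rational(1, 4), Mul(4, -4)) = Mul(Rational(1, 4), -16) = -4)
Mul(Mul(Function('c')(-3, 2), l), Function('P')(-1)) = Mul(Mul(Add(17, Mul(-5, 2), Mul(Rational(-4, 3), -3), Mul(Rational(1, 3), -3, 2)), 6), -4) = Mul(Mul(Add(17, -10, 4, -2), 6), -4) = Mul(Mul(9, 6), -4) = Mul(54, -4) = -216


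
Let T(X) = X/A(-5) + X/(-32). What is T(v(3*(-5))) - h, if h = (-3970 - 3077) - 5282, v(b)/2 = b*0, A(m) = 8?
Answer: 12329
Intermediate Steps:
v(b) = 0 (v(b) = 2*(b*0) = 2*0 = 0)
T(X) = 3*X/32 (T(X) = X/8 + X/(-32) = X*(⅛) + X*(-1/32) = X/8 - X/32 = 3*X/32)
h = -12329 (h = -7047 - 5282 = -12329)
T(v(3*(-5))) - h = (3/32)*0 - 1*(-12329) = 0 + 12329 = 12329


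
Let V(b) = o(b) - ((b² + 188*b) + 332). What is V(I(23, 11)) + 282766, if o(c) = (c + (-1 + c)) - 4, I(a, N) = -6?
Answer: 283509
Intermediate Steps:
o(c) = -5 + 2*c (o(c) = (-1 + 2*c) - 4 = -5 + 2*c)
V(b) = -337 - b² - 186*b (V(b) = (-5 + 2*b) - ((b² + 188*b) + 332) = (-5 + 2*b) - (332 + b² + 188*b) = (-5 + 2*b) + (-332 - b² - 188*b) = -337 - b² - 186*b)
V(I(23, 11)) + 282766 = (-337 - 1*(-6)² - 186*(-6)) + 282766 = (-337 - 1*36 + 1116) + 282766 = (-337 - 36 + 1116) + 282766 = 743 + 282766 = 283509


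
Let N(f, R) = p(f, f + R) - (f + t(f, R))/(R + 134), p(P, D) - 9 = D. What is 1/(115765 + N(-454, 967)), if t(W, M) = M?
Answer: 367/42677158 ≈ 8.5995e-6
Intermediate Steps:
p(P, D) = 9 + D
N(f, R) = 9 + R + f - (R + f)/(134 + R) (N(f, R) = (9 + (f + R)) - (f + R)/(R + 134) = (9 + (R + f)) - (R + f)/(134 + R) = (9 + R + f) - (R + f)/(134 + R) = 9 + R + f - (R + f)/(134 + R))
1/(115765 + N(-454, 967)) = 1/(115765 + (1206 + 133*967 + 133*(-454) + 967*(9 + 967 - 454))/(134 + 967)) = 1/(115765 + (1206 + 128611 - 60382 + 967*522)/1101) = 1/(115765 + (1206 + 128611 - 60382 + 504774)/1101) = 1/(115765 + (1/1101)*574209) = 1/(115765 + 191403/367) = 1/(42677158/367) = 367/42677158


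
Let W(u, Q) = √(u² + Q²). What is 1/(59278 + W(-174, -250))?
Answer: 29639/1756894254 - √23194/1756894254 ≈ 1.6783e-5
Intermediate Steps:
W(u, Q) = √(Q² + u²)
1/(59278 + W(-174, -250)) = 1/(59278 + √((-250)² + (-174)²)) = 1/(59278 + √(62500 + 30276)) = 1/(59278 + √92776) = 1/(59278 + 2*√23194)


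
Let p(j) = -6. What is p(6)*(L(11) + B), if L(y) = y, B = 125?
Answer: -816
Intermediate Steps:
p(6)*(L(11) + B) = -6*(11 + 125) = -6*136 = -816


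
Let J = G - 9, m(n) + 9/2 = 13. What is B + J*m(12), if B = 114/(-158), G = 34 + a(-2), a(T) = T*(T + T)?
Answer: 44205/158 ≈ 279.78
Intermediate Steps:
a(T) = 2*T² (a(T) = T*(2*T) = 2*T²)
G = 42 (G = 34 + 2*(-2)² = 34 + 2*4 = 34 + 8 = 42)
m(n) = 17/2 (m(n) = -9/2 + 13 = 17/2)
B = -57/79 (B = 114*(-1/158) = -57/79 ≈ -0.72152)
J = 33 (J = 42 - 9 = 33)
B + J*m(12) = -57/79 + 33*(17/2) = -57/79 + 561/2 = 44205/158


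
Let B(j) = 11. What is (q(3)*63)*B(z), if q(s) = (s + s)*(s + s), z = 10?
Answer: 24948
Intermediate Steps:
q(s) = 4*s² (q(s) = (2*s)*(2*s) = 4*s²)
(q(3)*63)*B(z) = ((4*3²)*63)*11 = ((4*9)*63)*11 = (36*63)*11 = 2268*11 = 24948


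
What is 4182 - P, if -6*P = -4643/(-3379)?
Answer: 84790511/20274 ≈ 4182.2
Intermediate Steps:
P = -4643/20274 (P = -(-4643)/(6*(-3379)) = -(-4643)*(-1)/(6*3379) = -1/6*4643/3379 = -4643/20274 ≈ -0.22901)
4182 - P = 4182 - 1*(-4643/20274) = 4182 + 4643/20274 = 84790511/20274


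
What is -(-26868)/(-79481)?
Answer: -26868/79481 ≈ -0.33804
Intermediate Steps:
-(-26868)/(-79481) = -(-26868)*(-1)/79481 = -1*26868/79481 = -26868/79481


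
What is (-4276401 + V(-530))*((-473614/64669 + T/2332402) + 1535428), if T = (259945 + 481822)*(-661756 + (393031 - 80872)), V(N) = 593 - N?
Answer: -459215881607227241603995/75417052469 ≈ -6.0890e+12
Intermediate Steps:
T = -259319517899 (T = 741767*(-661756 + 312159) = 741767*(-349597) = -259319517899)
(-4276401 + V(-530))*((-473614/64669 + T/2332402) + 1535428) = (-4276401 + (593 - 1*(-530)))*((-473614/64669 - 259319517899/2332402) + 1535428) = (-4276401 + (593 + 530))*((-473614*1/64669 - 259319517899*1/2332402) + 1535428) = (-4276401 + 1123)*((-473614/64669 - 259319517899/2332402) + 1535428) = -4275278*(-16771038561251259/150834104938 + 1535428) = -4275278*214823869515492205/150834104938 = -459215881607227241603995/75417052469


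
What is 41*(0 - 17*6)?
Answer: -4182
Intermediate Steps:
41*(0 - 17*6) = 41*(0 - 102) = 41*(-102) = -4182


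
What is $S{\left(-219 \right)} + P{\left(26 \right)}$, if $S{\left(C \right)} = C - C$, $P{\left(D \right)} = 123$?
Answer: $123$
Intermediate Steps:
$S{\left(C \right)} = 0$
$S{\left(-219 \right)} + P{\left(26 \right)} = 0 + 123 = 123$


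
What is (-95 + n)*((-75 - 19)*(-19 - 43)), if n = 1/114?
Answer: -31555706/57 ≈ -5.5361e+5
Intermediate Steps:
n = 1/114 ≈ 0.0087719
(-95 + n)*((-75 - 19)*(-19 - 43)) = (-95 + 1/114)*((-75 - 19)*(-19 - 43)) = -(-508963)*(-62)/57 = -10829/114*5828 = -31555706/57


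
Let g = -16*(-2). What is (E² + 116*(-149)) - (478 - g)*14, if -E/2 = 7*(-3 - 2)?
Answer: -18628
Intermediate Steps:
g = 32
E = 70 (E = -14*(-3 - 2) = -14*(-5) = -2*(-35) = 70)
(E² + 116*(-149)) - (478 - g)*14 = (70² + 116*(-149)) - (478 - 1*32)*14 = (4900 - 17284) - (478 - 32)*14 = -12384 - 446*14 = -12384 - 1*6244 = -12384 - 6244 = -18628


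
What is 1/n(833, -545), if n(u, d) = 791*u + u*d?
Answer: 1/204918 ≈ 4.8800e-6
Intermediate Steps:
n(u, d) = 791*u + d*u
1/n(833, -545) = 1/(833*(791 - 545)) = 1/(833*246) = 1/204918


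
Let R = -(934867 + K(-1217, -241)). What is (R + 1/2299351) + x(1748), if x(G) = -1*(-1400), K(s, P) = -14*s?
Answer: -2185544622254/2299351 ≈ -9.5051e+5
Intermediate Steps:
R = -951905 (R = -(934867 - 14*(-1217)) = -(934867 + 17038) = -1*951905 = -951905)
x(G) = 1400
(R + 1/2299351) + x(1748) = (-951905 + 1/2299351) + 1400 = -2188763713654/2299351 + 1400 = -2185544622254/2299351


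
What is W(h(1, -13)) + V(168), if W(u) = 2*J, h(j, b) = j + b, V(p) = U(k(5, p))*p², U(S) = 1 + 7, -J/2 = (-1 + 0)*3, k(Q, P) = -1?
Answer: 225804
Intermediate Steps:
J = 6 (J = -2*(-1 + 0)*3 = -(-2)*3 = -2*(-3) = 6)
U(S) = 8
V(p) = 8*p²
h(j, b) = b + j
W(u) = 12 (W(u) = 2*6 = 12)
W(h(1, -13)) + V(168) = 12 + 8*168² = 12 + 8*28224 = 12 + 225792 = 225804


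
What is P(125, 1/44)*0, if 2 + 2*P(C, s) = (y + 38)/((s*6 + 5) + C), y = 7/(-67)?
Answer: 0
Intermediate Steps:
y = -7/67 (y = 7*(-1/67) = -7/67 ≈ -0.10448)
P(C, s) = -1 + 2539/(134*(5 + C + 6*s)) (P(C, s) = -1 + ((-7/67 + 38)/((s*6 + 5) + C))/2 = -1 + (2539/(67*((6*s + 5) + C)))/2 = -1 + (2539/(67*((5 + 6*s) + C)))/2 = -1 + (2539/(67*(5 + C + 6*s)))/2 = -1 + 2539/(134*(5 + C + 6*s)))
P(125, 1/44)*0 = ((1869/134 - 1*125 - 6/44)/(5 + 125 + 6/44))*0 = ((1869/134 - 125 - 6*1/44)/(5 + 125 + 6*(1/44)))*0 = ((1869/134 - 125 - 3/22)/(5 + 125 + 3/22))*0 = (-81946/737/(2863/22))*0 = ((22/2863)*(-81946/737))*0 = -163892/191821*0 = 0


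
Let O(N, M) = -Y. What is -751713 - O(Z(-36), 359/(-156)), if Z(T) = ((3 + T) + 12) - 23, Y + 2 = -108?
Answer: -751823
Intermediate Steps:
Y = -110 (Y = -2 - 108 = -110)
Z(T) = -8 + T (Z(T) = (15 + T) - 23 = -8 + T)
O(N, M) = 110 (O(N, M) = -1*(-110) = 110)
-751713 - O(Z(-36), 359/(-156)) = -751713 - 1*110 = -751713 - 110 = -751823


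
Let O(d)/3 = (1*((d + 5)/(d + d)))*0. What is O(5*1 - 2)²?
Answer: 0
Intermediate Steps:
O(d) = 0 (O(d) = 3*((1*((d + 5)/(d + d)))*0) = 3*((1*((5 + d)/((2*d))))*0) = 3*((1*((5 + d)*(1/(2*d))))*0) = 3*((1*((5 + d)/(2*d)))*0) = 3*(((5 + d)/(2*d))*0) = 3*0 = 0)
O(5*1 - 2)² = 0² = 0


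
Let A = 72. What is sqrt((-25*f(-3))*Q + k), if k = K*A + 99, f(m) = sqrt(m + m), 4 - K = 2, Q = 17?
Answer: sqrt(243 - 425*I*sqrt(6)) ≈ 25.613 - 20.323*I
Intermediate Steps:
K = 2 (K = 4 - 1*2 = 4 - 2 = 2)
f(m) = sqrt(2)*sqrt(m) (f(m) = sqrt(2*m) = sqrt(2)*sqrt(m))
k = 243 (k = 2*72 + 99 = 144 + 99 = 243)
sqrt((-25*f(-3))*Q + k) = sqrt(-25*sqrt(2)*sqrt(-3)*17 + 243) = sqrt(-25*sqrt(2)*I*sqrt(3)*17 + 243) = sqrt(-25*I*sqrt(6)*17 + 243) = sqrt(-425*I*sqrt(6) + 243) = sqrt(243 - 425*I*sqrt(6))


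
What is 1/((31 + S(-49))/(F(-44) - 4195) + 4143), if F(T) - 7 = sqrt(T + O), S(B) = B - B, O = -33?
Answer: 72665691375/301053421490182 + 31*I*sqrt(77)/301053421490182 ≈ 0.00024137 + 9.0357e-13*I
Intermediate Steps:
S(B) = 0
F(T) = 7 + sqrt(-33 + T) (F(T) = 7 + sqrt(T - 33) = 7 + sqrt(-33 + T))
1/((31 + S(-49))/(F(-44) - 4195) + 4143) = 1/((31 + 0)/((7 + sqrt(-33 - 44)) - 4195) + 4143) = 1/(31/((7 + sqrt(-77)) - 4195) + 4143) = 1/(31/((7 + I*sqrt(77)) - 4195) + 4143) = 1/(31/(-4188 + I*sqrt(77)) + 4143) = 1/(4143 + 31/(-4188 + I*sqrt(77)))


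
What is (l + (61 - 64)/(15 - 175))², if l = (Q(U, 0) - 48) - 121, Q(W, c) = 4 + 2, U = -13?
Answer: 680009929/25600 ≈ 26563.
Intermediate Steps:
Q(W, c) = 6
l = -163 (l = (6 - 48) - 121 = -42 - 121 = -163)
(l + (61 - 64)/(15 - 175))² = (-163 + (61 - 64)/(15 - 175))² = (-163 - 3/(-160))² = (-163 - 3*(-1/160))² = (-163 + 3/160)² = (-26077/160)² = 680009929/25600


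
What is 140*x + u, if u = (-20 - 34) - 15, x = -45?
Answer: -6369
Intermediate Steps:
u = -69 (u = -54 - 15 = -69)
140*x + u = 140*(-45) - 69 = -6300 - 69 = -6369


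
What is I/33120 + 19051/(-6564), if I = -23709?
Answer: -7283287/2012960 ≈ -3.6182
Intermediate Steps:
I/33120 + 19051/(-6564) = -23709/33120 + 19051/(-6564) = -23709*1/33120 + 19051*(-1/6564) = -7903/11040 - 19051/6564 = -7283287/2012960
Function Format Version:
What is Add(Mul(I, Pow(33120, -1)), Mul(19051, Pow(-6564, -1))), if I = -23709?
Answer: Rational(-7283287, 2012960) ≈ -3.6182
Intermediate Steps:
Add(Mul(I, Pow(33120, -1)), Mul(19051, Pow(-6564, -1))) = Add(Mul(-23709, Pow(33120, -1)), Mul(19051, Pow(-6564, -1))) = Add(Mul(-23709, Rational(1, 33120)), Mul(19051, Rational(-1, 6564))) = Add(Rational(-7903, 11040), Rational(-19051, 6564)) = Rational(-7283287, 2012960)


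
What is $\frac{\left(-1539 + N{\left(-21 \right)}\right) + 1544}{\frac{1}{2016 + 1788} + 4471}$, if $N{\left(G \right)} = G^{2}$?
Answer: $\frac{1696584}{17007685} \approx 0.099754$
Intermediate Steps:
$\frac{\left(-1539 + N{\left(-21 \right)}\right) + 1544}{\frac{1}{2016 + 1788} + 4471} = \frac{\left(-1539 + \left(-21\right)^{2}\right) + 1544}{\frac{1}{2016 + 1788} + 4471} = \frac{\left(-1539 + 441\right) + 1544}{\frac{1}{3804} + 4471} = \frac{-1098 + 1544}{\frac{1}{3804} + 4471} = \frac{446}{\frac{17007685}{3804}} = 446 \cdot \frac{3804}{17007685} = \frac{1696584}{17007685}$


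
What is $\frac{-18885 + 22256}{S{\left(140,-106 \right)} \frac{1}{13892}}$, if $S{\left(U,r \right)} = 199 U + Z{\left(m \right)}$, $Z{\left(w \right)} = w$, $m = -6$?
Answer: $\frac{23414966}{13927} \approx 1681.3$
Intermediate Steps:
$S{\left(U,r \right)} = -6 + 199 U$ ($S{\left(U,r \right)} = 199 U - 6 = -6 + 199 U$)
$\frac{-18885 + 22256}{S{\left(140,-106 \right)} \frac{1}{13892}} = \frac{-18885 + 22256}{\left(-6 + 199 \cdot 140\right) \frac{1}{13892}} = \frac{3371}{\left(-6 + 27860\right) \frac{1}{13892}} = \frac{3371}{27854 \cdot \frac{1}{13892}} = \frac{3371}{\frac{13927}{6946}} = 3371 \cdot \frac{6946}{13927} = \frac{23414966}{13927}$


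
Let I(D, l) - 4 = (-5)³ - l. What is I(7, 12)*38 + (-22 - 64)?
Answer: -5140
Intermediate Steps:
I(D, l) = -121 - l (I(D, l) = 4 + ((-5)³ - l) = 4 + (-125 - l) = -121 - l)
I(7, 12)*38 + (-22 - 64) = (-121 - 1*12)*38 + (-22 - 64) = (-121 - 12)*38 - 86 = -133*38 - 86 = -5054 - 86 = -5140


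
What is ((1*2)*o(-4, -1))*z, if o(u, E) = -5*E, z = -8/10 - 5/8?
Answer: -57/4 ≈ -14.250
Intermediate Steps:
z = -57/40 (z = -8*⅒ - 5*⅛ = -⅘ - 5/8 = -57/40 ≈ -1.4250)
((1*2)*o(-4, -1))*z = ((1*2)*(-5*(-1)))*(-57/40) = (2*5)*(-57/40) = 10*(-57/40) = -57/4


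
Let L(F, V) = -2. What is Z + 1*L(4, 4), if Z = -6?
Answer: -8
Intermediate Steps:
Z + 1*L(4, 4) = -6 + 1*(-2) = -6 - 2 = -8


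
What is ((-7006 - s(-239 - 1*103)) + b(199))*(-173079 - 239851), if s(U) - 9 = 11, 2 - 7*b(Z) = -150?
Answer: 2892279700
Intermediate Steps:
b(Z) = 152/7 (b(Z) = 2/7 - ⅐*(-150) = 2/7 + 150/7 = 152/7)
s(U) = 20 (s(U) = 9 + 11 = 20)
((-7006 - s(-239 - 1*103)) + b(199))*(-173079 - 239851) = ((-7006 - 1*20) + 152/7)*(-173079 - 239851) = ((-7006 - 20) + 152/7)*(-412930) = (-7026 + 152/7)*(-412930) = -49030/7*(-412930) = 2892279700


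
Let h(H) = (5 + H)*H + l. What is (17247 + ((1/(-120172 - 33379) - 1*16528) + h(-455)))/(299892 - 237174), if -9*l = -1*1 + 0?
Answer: 283949887313/86673704562 ≈ 3.2761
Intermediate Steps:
l = ⅑ (l = -(-1*1 + 0)/9 = -(-1 + 0)/9 = -⅑*(-1) = ⅑ ≈ 0.11111)
h(H) = ⅑ + H*(5 + H) (h(H) = (5 + H)*H + ⅑ = H*(5 + H) + ⅑ = ⅑ + H*(5 + H))
(17247 + ((1/(-120172 - 33379) - 1*16528) + h(-455)))/(299892 - 237174) = (17247 + ((1/(-120172 - 33379) - 1*16528) + (⅑ + (-455)² + 5*(-455))))/(299892 - 237174) = (17247 + ((1/(-153551) - 16528) + (⅑ + 207025 - 2275)))/62718 = (17247 + ((-1/153551 - 16528) + 1842751/9))*(1/62718) = (17247 + (-2537890929/153551 + 1842751/9))*(1/62718) = (17247 + 260115240440/1381959)*(1/62718) = (283949887313/1381959)*(1/62718) = 283949887313/86673704562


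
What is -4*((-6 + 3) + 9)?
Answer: -24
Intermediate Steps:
-4*((-6 + 3) + 9) = -4*(-3 + 9) = -4*6 = -24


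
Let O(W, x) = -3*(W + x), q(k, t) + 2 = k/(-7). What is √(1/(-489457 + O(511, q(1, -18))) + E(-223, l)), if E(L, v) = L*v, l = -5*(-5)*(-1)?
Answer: 2*√16463223782855295/3436885 ≈ 74.666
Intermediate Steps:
q(k, t) = -2 - k/7 (q(k, t) = -2 + k/(-7) = -2 + k*(-⅐) = -2 - k/7)
l = -25 (l = 25*(-1) = -25)
O(W, x) = -3*W - 3*x
√(1/(-489457 + O(511, q(1, -18))) + E(-223, l)) = √(1/(-489457 + (-3*511 - 3*(-2 - ⅐*1))) - 223*(-25)) = √(1/(-489457 + (-1533 - 3*(-2 - ⅐))) + 5575) = √(1/(-489457 + (-1533 - 3*(-15/7))) + 5575) = √(1/(-489457 + (-1533 + 45/7)) + 5575) = √(1/(-489457 - 10686/7) + 5575) = √(1/(-3436885/7) + 5575) = √(-7/3436885 + 5575) = √(19160633868/3436885) = 2*√16463223782855295/3436885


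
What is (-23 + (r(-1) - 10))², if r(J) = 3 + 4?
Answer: 676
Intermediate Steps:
r(J) = 7
(-23 + (r(-1) - 10))² = (-23 + (7 - 10))² = (-23 - 3)² = (-26)² = 676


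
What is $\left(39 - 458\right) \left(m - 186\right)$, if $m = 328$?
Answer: $-59498$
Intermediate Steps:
$\left(39 - 458\right) \left(m - 186\right) = \left(39 - 458\right) \left(328 - 186\right) = \left(-419\right) 142 = -59498$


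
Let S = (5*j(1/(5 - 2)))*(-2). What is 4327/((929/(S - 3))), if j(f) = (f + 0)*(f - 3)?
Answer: 229331/8361 ≈ 27.429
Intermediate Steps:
j(f) = f*(-3 + f)
S = 80/9 (S = (5*((-3 + 1/(5 - 2))/(5 - 2)))*(-2) = (5*((-3 + 1/3)/3))*(-2) = (5*((-3 + ⅓)/3))*(-2) = (5*((⅓)*(-8/3)))*(-2) = (5*(-8/9))*(-2) = -40/9*(-2) = 80/9 ≈ 8.8889)
4327/((929/(S - 3))) = 4327/((929/(80/9 - 3))) = 4327/((929/(53/9))) = 4327/(((9/53)*929)) = 4327/(8361/53) = 4327*(53/8361) = 229331/8361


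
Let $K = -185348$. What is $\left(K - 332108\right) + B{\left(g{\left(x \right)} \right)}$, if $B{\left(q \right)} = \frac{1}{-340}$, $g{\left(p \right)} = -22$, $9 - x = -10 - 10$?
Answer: $- \frac{175935041}{340} \approx -5.1746 \cdot 10^{5}$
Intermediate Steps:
$x = 29$ ($x = 9 - \left(-10 - 10\right) = 9 - -20 = 9 + 20 = 29$)
$B{\left(q \right)} = - \frac{1}{340}$
$\left(K - 332108\right) + B{\left(g{\left(x \right)} \right)} = \left(-185348 - 332108\right) - \frac{1}{340} = -517456 - \frac{1}{340} = - \frac{175935041}{340}$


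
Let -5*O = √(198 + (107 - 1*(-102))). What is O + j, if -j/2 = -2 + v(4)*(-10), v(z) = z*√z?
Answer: 164 - √407/5 ≈ 159.97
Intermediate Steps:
v(z) = z^(3/2)
O = -√407/5 (O = -√(198 + (107 - 1*(-102)))/5 = -√(198 + (107 + 102))/5 = -√(198 + 209)/5 = -√407/5 ≈ -4.0349)
j = 164 (j = -2*(-2 + 4^(3/2)*(-10)) = -2*(-2 + 8*(-10)) = -2*(-2 - 80) = -2*(-82) = 164)
O + j = -√407/5 + 164 = 164 - √407/5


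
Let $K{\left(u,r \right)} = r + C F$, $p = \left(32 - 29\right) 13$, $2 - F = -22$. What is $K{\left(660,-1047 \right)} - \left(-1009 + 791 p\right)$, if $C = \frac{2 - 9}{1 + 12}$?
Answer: $- \frac{401699}{13} \approx -30900.0$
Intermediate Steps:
$F = 24$ ($F = 2 - -22 = 2 + 22 = 24$)
$C = - \frac{7}{13} \approx -0.53846$
$p = 39$ ($p = \left(32 - 29\right) 13 = 3 \cdot 13 = 39$)
$K{\left(u,r \right)} = - \frac{168}{13} + r$ ($K{\left(u,r \right)} = r - \frac{168}{13} = - \frac{168}{13} + r$)
$K{\left(660,-1047 \right)} - \left(-1009 + 791 p\right) = \left(- \frac{168}{13} - 1047\right) + \left(\left(-791\right) 39 + 1009\right) = - \frac{13779}{13} + \left(-30849 + 1009\right) = - \frac{13779}{13} - 29840 = - \frac{401699}{13}$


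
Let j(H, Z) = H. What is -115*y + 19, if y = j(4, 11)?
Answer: -441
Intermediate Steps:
y = 4
-115*y + 19 = -115*4 + 19 = -460 + 19 = -441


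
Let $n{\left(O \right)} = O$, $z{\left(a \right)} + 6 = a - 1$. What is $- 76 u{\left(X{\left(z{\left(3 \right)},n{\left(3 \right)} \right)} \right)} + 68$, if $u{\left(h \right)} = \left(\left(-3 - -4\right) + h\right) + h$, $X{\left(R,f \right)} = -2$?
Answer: $296$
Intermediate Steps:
$z{\left(a \right)} = -7 + a$ ($z{\left(a \right)} = -6 + \left(a - 1\right) = -6 + \left(-1 + a\right) = -7 + a$)
$u{\left(h \right)} = 1 + 2 h$ ($u{\left(h \right)} = \left(\left(-3 + 4\right) + h\right) + h = \left(1 + h\right) + h = 1 + 2 h$)
$- 76 u{\left(X{\left(z{\left(3 \right)},n{\left(3 \right)} \right)} \right)} + 68 = - 76 \left(1 + 2 \left(-2\right)\right) + 68 = - 76 \left(1 - 4\right) + 68 = \left(-76\right) \left(-3\right) + 68 = 228 + 68 = 296$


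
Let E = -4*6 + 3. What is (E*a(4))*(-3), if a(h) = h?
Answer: 252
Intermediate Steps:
E = -21 (E = -24 + 3 = -21)
(E*a(4))*(-3) = -21*4*(-3) = -84*(-3) = 252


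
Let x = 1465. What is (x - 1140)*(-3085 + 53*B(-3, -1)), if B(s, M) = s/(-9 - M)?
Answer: -7969325/8 ≈ -9.9617e+5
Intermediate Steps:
(x - 1140)*(-3085 + 53*B(-3, -1)) = (1465 - 1140)*(-3085 + 53*(-1*(-3)/(9 - 1))) = 325*(-3085 + 53*(-1*(-3)/8)) = 325*(-3085 + 53*(-1*(-3)*1/8)) = 325*(-3085 + 53*(3/8)) = 325*(-3085 + 159/8) = 325*(-24521/8) = -7969325/8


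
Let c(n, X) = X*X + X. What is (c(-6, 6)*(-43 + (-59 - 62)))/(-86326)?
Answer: 3444/43163 ≈ 0.079791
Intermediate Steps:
c(n, X) = X + X**2 (c(n, X) = X**2 + X = X + X**2)
(c(-6, 6)*(-43 + (-59 - 62)))/(-86326) = ((6*(1 + 6))*(-43 + (-59 - 62)))/(-86326) = ((6*7)*(-43 - 121))*(-1/86326) = (42*(-164))*(-1/86326) = -6888*(-1/86326) = 3444/43163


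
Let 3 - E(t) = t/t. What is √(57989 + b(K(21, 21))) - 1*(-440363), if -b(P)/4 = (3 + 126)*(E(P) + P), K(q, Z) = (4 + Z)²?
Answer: 440363 + I*√265543 ≈ 4.4036e+5 + 515.31*I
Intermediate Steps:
E(t) = 2 (E(t) = 3 - t/t = 3 - 1*1 = 3 - 1 = 2)
b(P) = -1032 - 516*P (b(P) = -4*(3 + 126)*(2 + P) = -516*(2 + P) = -4*(258 + 129*P) = -1032 - 516*P)
√(57989 + b(K(21, 21))) - 1*(-440363) = √(57989 + (-1032 - 516*(4 + 21)²)) - 1*(-440363) = √(57989 + (-1032 - 516*25²)) + 440363 = √(57989 + (-1032 - 516*625)) + 440363 = √(57989 + (-1032 - 322500)) + 440363 = √(57989 - 323532) + 440363 = √(-265543) + 440363 = I*√265543 + 440363 = 440363 + I*√265543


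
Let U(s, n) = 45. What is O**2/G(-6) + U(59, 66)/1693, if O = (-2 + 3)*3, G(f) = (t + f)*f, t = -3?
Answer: 1963/10158 ≈ 0.19325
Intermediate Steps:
G(f) = f*(-3 + f) (G(f) = (-3 + f)*f = f*(-3 + f))
O = 3 (O = 1*3 = 3)
O**2/G(-6) + U(59, 66)/1693 = 3**2/((-6*(-3 - 6))) + 45/1693 = 9/((-6*(-9))) + 45*(1/1693) = 9/54 + 45/1693 = 9*(1/54) + 45/1693 = 1/6 + 45/1693 = 1963/10158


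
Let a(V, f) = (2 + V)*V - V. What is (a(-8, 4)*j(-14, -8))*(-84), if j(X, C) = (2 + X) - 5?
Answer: 79968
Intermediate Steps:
j(X, C) = -3 + X
a(V, f) = -V + V*(2 + V) (a(V, f) = V*(2 + V) - V = -V + V*(2 + V))
(a(-8, 4)*j(-14, -8))*(-84) = ((-8*(1 - 8))*(-3 - 14))*(-84) = (-8*(-7)*(-17))*(-84) = (56*(-17))*(-84) = -952*(-84) = 79968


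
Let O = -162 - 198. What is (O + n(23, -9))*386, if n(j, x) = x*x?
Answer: -107694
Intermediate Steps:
n(j, x) = x²
O = -360
(O + n(23, -9))*386 = (-360 + (-9)²)*386 = (-360 + 81)*386 = -279*386 = -107694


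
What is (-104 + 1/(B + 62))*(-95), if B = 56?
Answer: 1165745/118 ≈ 9879.2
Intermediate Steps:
(-104 + 1/(B + 62))*(-95) = (-104 + 1/(56 + 62))*(-95) = (-104 + 1/118)*(-95) = -12271/118*(-95) = 1165745/118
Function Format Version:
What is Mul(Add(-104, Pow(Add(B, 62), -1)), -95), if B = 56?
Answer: Rational(1165745, 118) ≈ 9879.2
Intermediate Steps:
Mul(Add(-104, Pow(Add(B, 62), -1)), -95) = Mul(Add(-104, Pow(Add(56, 62), -1)), -95) = Mul(Add(-104, Pow(118, -1)), -95) = Mul(Add(-104, Rational(1, 118)), -95) = Mul(Rational(-12271, 118), -95) = Rational(1165745, 118)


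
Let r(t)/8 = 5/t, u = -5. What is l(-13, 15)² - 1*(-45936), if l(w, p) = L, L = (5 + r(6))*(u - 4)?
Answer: 56961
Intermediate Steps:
r(t) = 40/t (r(t) = 8*(5/t) = 40/t)
L = -105 (L = (5 + 40/6)*(-5 - 4) = (5 + 40*(⅙))*(-9) = (5 + 20/3)*(-9) = (35/3)*(-9) = -105)
l(w, p) = -105
l(-13, 15)² - 1*(-45936) = (-105)² - 1*(-45936) = 11025 + 45936 = 56961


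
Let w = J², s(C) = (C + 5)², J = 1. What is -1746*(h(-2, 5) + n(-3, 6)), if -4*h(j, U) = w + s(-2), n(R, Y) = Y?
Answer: -6111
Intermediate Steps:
s(C) = (5 + C)²
w = 1 (w = 1² = 1)
h(j, U) = -5/2 (h(j, U) = -(1 + (5 - 2)²)/4 = -(1 + 3²)/4 = -(1 + 9)/4 = -¼*10 = -5/2)
-1746*(h(-2, 5) + n(-3, 6)) = -1746*(-5/2 + 6) = -1746*7/2 = -291*21 = -6111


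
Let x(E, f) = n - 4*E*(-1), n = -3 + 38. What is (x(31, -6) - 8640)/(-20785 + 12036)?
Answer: 8481/8749 ≈ 0.96937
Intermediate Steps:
n = 35
x(E, f) = 35 + 4*E (x(E, f) = 35 - 4*E*(-1) = 35 - (-4)*E = 35 + 4*E)
(x(31, -6) - 8640)/(-20785 + 12036) = ((35 + 4*31) - 8640)/(-20785 + 12036) = ((35 + 124) - 8640)/(-8749) = (159 - 8640)*(-1/8749) = -8481*(-1/8749) = 8481/8749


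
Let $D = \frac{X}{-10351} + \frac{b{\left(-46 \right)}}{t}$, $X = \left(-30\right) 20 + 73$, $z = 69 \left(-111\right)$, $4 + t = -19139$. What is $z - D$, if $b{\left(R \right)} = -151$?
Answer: $- \frac{1517636320549}{198149193} \approx -7659.1$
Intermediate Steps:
$t = -19143$ ($t = -4 - 19139 = -19143$)
$z = -7659$
$X = -527$ ($X = -600 + 73 = -527$)
$D = \frac{11651362}{198149193}$ ($D = - \frac{527}{-10351} - \frac{151}{-19143} = \left(-527\right) \left(- \frac{1}{10351}\right) - - \frac{151}{19143} = \frac{527}{10351} + \frac{151}{19143} = \frac{11651362}{198149193} \approx 0.058801$)
$z - D = -7659 - \frac{11651362}{198149193} = - \frac{1517636320549}{198149193}$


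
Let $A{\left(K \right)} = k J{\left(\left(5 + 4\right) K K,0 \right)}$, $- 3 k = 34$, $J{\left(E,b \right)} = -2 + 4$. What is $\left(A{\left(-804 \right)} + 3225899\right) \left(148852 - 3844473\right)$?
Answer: $- \frac{35764848962609}{3} \approx -1.1922 \cdot 10^{13}$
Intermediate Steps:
$J{\left(E,b \right)} = 2$
$k = - \frac{34}{3}$ ($k = \left(- \frac{1}{3}\right) 34 = - \frac{34}{3} \approx -11.333$)
$A{\left(K \right)} = - \frac{68}{3}$ ($A{\left(K \right)} = \left(- \frac{34}{3}\right) 2 = - \frac{68}{3}$)
$\left(A{\left(-804 \right)} + 3225899\right) \left(148852 - 3844473\right) = \left(- \frac{68}{3} + 3225899\right) \left(148852 - 3844473\right) = \frac{9677629}{3} \left(-3695621\right) = - \frac{35764848962609}{3}$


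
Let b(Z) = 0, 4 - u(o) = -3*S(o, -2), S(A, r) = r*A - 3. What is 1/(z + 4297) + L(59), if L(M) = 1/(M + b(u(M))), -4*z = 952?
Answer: 4118/239481 ≈ 0.017196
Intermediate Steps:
z = -238 (z = -¼*952 = -238)
S(A, r) = -3 + A*r (S(A, r) = A*r - 3 = -3 + A*r)
u(o) = -5 - 6*o (u(o) = 4 - (-3)*(-3 + o*(-2)) = 4 - (-3)*(-3 - 2*o) = 4 - (9 + 6*o) = 4 + (-9 - 6*o) = -5 - 6*o)
L(M) = 1/M (L(M) = 1/(M + 0) = 1/M)
1/(z + 4297) + L(59) = 1/(-238 + 4297) + 1/59 = 1/4059 + 1/59 = 4118/239481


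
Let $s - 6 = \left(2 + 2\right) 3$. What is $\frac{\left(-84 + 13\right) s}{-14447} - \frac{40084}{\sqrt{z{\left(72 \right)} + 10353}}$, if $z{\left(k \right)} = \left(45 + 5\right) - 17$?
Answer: $\frac{1278}{14447} - \frac{20042 \sqrt{1154}}{1731} \approx -393.23$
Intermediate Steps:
$z{\left(k \right)} = 33$ ($z{\left(k \right)} = 50 - 17 = 33$)
$s = 18$ ($s = 6 + \left(2 + 2\right) 3 = 6 + 4 \cdot 3 = 6 + 12 = 18$)
$\frac{\left(-84 + 13\right) s}{-14447} - \frac{40084}{\sqrt{z{\left(72 \right)} + 10353}} = \frac{\left(-84 + 13\right) 18}{-14447} - \frac{40084}{\sqrt{33 + 10353}} = \left(-71\right) 18 \left(- \frac{1}{14447}\right) - \frac{40084}{\sqrt{10386}} = \left(-1278\right) \left(- \frac{1}{14447}\right) - \frac{40084}{3 \sqrt{1154}} = \frac{1278}{14447} - 40084 \frac{\sqrt{1154}}{3462} = \frac{1278}{14447} - \frac{20042 \sqrt{1154}}{1731}$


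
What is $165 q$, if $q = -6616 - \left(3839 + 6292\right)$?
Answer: $-2763255$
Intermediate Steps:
$q = -16747$ ($q = -6616 - 10131 = -16747$)
$165 q = 165 \left(-16747\right) = -2763255$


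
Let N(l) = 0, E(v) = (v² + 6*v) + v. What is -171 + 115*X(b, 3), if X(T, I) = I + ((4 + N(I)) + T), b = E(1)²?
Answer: 7994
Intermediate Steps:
E(v) = v² + 7*v
b = 64 (b = (1*(7 + 1))² = (1*8)² = 8² = 64)
X(T, I) = 4 + I + T (X(T, I) = I + ((4 + 0) + T) = I + (4 + T) = 4 + I + T)
-171 + 115*X(b, 3) = -171 + 115*(4 + 3 + 64) = -171 + 115*71 = -171 + 8165 = 7994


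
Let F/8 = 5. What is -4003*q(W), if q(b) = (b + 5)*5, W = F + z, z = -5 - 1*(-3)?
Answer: -860645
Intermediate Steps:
z = -2 (z = -5 + 3 = -2)
F = 40 (F = 8*5 = 40)
W = 38 (W = 40 - 2 = 38)
q(b) = 25 + 5*b (q(b) = (5 + b)*5 = 25 + 5*b)
-4003*q(W) = -4003*(25 + 5*38) = -4003*(25 + 190) = -4003*215 = -860645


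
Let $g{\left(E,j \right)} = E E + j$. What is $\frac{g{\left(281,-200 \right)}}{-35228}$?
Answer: $- \frac{78761}{35228} \approx -2.2357$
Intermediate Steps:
$g{\left(E,j \right)} = j + E^{2}$ ($g{\left(E,j \right)} = E^{2} + j = j + E^{2}$)
$\frac{g{\left(281,-200 \right)}}{-35228} = \frac{-200 + 281^{2}}{-35228} = \left(-200 + 78961\right) \left(- \frac{1}{35228}\right) = 78761 \left(- \frac{1}{35228}\right) = - \frac{78761}{35228}$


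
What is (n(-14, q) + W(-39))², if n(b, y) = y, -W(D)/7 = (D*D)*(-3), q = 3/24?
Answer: 65295069841/64 ≈ 1.0202e+9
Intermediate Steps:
q = ⅛ (q = 3*(1/24) = ⅛ ≈ 0.12500)
W(D) = 21*D² (W(D) = -7*D*D*(-3) = -7*D²*(-3) = -(-21)*D² = 21*D²)
(n(-14, q) + W(-39))² = (⅛ + 21*(-39)²)² = (⅛ + 21*1521)² = (⅛ + 31941)² = (255529/8)² = 65295069841/64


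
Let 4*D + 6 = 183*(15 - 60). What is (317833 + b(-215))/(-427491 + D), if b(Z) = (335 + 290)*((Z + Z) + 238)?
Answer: -791332/1718205 ≈ -0.46056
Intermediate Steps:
b(Z) = 148750 + 1250*Z (b(Z) = 625*(2*Z + 238) = 625*(238 + 2*Z) = 148750 + 1250*Z)
D = -8241/4 (D = -3/2 + (183*(15 - 60))/4 = -3/2 + (183*(-45))/4 = -3/2 + (¼)*(-8235) = -3/2 - 8235/4 = -8241/4 ≈ -2060.3)
(317833 + b(-215))/(-427491 + D) = (317833 + (148750 + 1250*(-215)))/(-427491 - 8241/4) = (317833 + (148750 - 268750))/(-1718205/4) = (317833 - 120000)*(-4/1718205) = 197833*(-4/1718205) = -791332/1718205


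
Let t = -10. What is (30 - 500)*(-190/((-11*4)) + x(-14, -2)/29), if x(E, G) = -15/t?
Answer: -655180/319 ≈ -2053.9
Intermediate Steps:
x(E, G) = 3/2 (x(E, G) = -15/(-10) = -15*(-1/10) = 3/2)
(30 - 500)*(-190/((-11*4)) + x(-14, -2)/29) = (30 - 500)*(-190/((-11*4)) + (3/2)/29) = -470*(-190/(-44) + (3/2)*(1/29)) = -470*(-190*(-1/44) + 3/58) = -470*(95/22 + 3/58) = -470*1394/319 = -655180/319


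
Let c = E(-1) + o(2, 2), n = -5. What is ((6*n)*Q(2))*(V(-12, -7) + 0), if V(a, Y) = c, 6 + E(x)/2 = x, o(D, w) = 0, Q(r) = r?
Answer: 840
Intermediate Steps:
E(x) = -12 + 2*x
c = -14 (c = (-12 + 2*(-1)) + 0 = (-12 - 2) + 0 = -14 + 0 = -14)
V(a, Y) = -14
((6*n)*Q(2))*(V(-12, -7) + 0) = ((6*(-5))*2)*(-14 + 0) = -30*2*(-14) = -60*(-14) = 840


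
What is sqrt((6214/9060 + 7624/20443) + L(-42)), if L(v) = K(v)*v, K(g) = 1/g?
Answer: sqrt(17656402339395690)/92606790 ≈ 1.4349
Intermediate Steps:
L(v) = 1 (L(v) = v/v = 1)
sqrt((6214/9060 + 7624/20443) + L(-42)) = sqrt((6214/9060 + 7624/20443) + 1) = sqrt((6214*(1/9060) + 7624*(1/20443)) + 1) = sqrt((3107/4530 + 7624/20443) + 1) = sqrt(98053121/92606790 + 1) = sqrt(190659911/92606790) = sqrt(17656402339395690)/92606790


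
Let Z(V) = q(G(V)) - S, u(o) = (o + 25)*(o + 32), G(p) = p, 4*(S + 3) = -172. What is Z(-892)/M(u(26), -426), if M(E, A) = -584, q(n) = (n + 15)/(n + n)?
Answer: -82941/1041856 ≈ -0.079609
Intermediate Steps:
S = -46 (S = -3 + (¼)*(-172) = -3 - 43 = -46)
q(n) = (15 + n)/(2*n) (q(n) = (15 + n)/((2*n)) = (15 + n)*(1/(2*n)) = (15 + n)/(2*n))
u(o) = (25 + o)*(32 + o)
Z(V) = 46 + (15 + V)/(2*V) (Z(V) = (15 + V)/(2*V) - 1*(-46) = (15 + V)/(2*V) + 46 = 46 + (15 + V)/(2*V))
Z(-892)/M(u(26), -426) = ((3/2)*(5 + 31*(-892))/(-892))/(-584) = ((3/2)*(-1/892)*(5 - 27652))*(-1/584) = ((3/2)*(-1/892)*(-27647))*(-1/584) = (82941/1784)*(-1/584) = -82941/1041856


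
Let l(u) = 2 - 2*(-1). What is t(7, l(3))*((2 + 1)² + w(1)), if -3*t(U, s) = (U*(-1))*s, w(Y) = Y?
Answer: 280/3 ≈ 93.333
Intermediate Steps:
l(u) = 4 (l(u) = 2 + 2 = 4)
t(U, s) = U*s/3 (t(U, s) = -U*(-1)*s/3 = -(-U)*s/3 = -(-1)*U*s/3 = U*s/3)
t(7, l(3))*((2 + 1)² + w(1)) = ((⅓)*7*4)*((2 + 1)² + 1) = 28*(3² + 1)/3 = 28*(9 + 1)/3 = (28/3)*10 = 280/3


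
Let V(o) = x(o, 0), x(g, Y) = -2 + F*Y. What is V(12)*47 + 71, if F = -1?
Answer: -23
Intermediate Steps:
x(g, Y) = -2 - Y
V(o) = -2 (V(o) = -2 - 1*0 = -2 + 0 = -2)
V(12)*47 + 71 = -2*47 + 71 = -94 + 71 = -23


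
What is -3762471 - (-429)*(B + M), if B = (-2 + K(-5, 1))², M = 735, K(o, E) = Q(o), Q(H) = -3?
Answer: -3436431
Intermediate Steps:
K(o, E) = -3
B = 25 (B = (-2 - 3)² = (-5)² = 25)
-3762471 - (-429)*(B + M) = -3762471 - (-429)*(25 + 735) = -3762471 - (-429)*760 = -3762471 - 1*(-326040) = -3762471 + 326040 = -3436431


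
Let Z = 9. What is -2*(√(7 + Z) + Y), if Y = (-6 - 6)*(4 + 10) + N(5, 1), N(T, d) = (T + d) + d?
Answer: 314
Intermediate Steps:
N(T, d) = T + 2*d
Y = -161 (Y = (-6 - 6)*(4 + 10) + (5 + 2*1) = -12*14 + (5 + 2) = -168 + 7 = -161)
-2*(√(7 + Z) + Y) = -2*(√(7 + 9) - 161) = -2*(√16 - 161) = -2*(4 - 161) = -2*(-157) = 314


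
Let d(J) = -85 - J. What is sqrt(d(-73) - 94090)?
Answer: I*sqrt(94102) ≈ 306.76*I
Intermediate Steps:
sqrt(d(-73) - 94090) = sqrt((-85 - 1*(-73)) - 94090) = sqrt((-85 + 73) - 94090) = sqrt(-12 - 94090) = sqrt(-94102) = I*sqrt(94102)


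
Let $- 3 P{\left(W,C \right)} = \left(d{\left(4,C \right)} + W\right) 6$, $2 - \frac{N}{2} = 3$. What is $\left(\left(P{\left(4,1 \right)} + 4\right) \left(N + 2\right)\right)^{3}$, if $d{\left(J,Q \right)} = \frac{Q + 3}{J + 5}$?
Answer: $0$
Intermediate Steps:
$N = -2$ ($N = 4 - 6 = -2$)
$d{\left(J,Q \right)} = \frac{3 + Q}{5 + J}$
$P{\left(W,C \right)} = - \frac{2}{3} - 2 W - \frac{2 C}{9}$ ($P{\left(W,C \right)} = - \frac{\left(\frac{3 + C}{5 + 4} + W\right) 6}{3} = - \frac{\left(\frac{3 + C}{9} + W\right) 6}{3} = - \frac{\left(\left(\frac{1}{3} + \frac{C}{9}\right) + W\right) 6}{3} = - \frac{\left(\frac{1}{3} + W + \frac{C}{9}\right) 6}{3} = - \frac{2 + 6 W + \frac{2 C}{3}}{3} = - \frac{2}{3} - 2 W - \frac{2 C}{9}$)
$\left(\left(P{\left(4,1 \right)} + 4\right) \left(N + 2\right)\right)^{3} = \left(\left(\left(- \frac{2}{3} - 8 - \frac{2}{9}\right) + 4\right) \left(-2 + 2\right)\right)^{3} = \left(\left(\left(- \frac{2}{3} - 8 - \frac{2}{9}\right) + 4\right) 0\right)^{3} = \left(\left(- \frac{80}{9} + 4\right) 0\right)^{3} = \left(\left(- \frac{44}{9}\right) 0\right)^{3} = 0^{3} = 0$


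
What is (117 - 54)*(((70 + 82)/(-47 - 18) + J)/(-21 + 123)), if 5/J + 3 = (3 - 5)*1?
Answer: -4557/2210 ≈ -2.0620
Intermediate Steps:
J = -1 (J = 5/(-3 + (3 - 5)*1) = 5/(-3 - 2*1) = 5/(-3 - 2) = 5/(-5) = 5*(-⅕) = -1)
(117 - 54)*(((70 + 82)/(-47 - 18) + J)/(-21 + 123)) = (117 - 54)*(((70 + 82)/(-47 - 18) - 1)/(-21 + 123)) = 63*((152/(-65) - 1)/102) = 63*((152*(-1/65) - 1)*(1/102)) = 63*((-152/65 - 1)*(1/102)) = 63*(-217/65*1/102) = 63*(-217/6630) = -4557/2210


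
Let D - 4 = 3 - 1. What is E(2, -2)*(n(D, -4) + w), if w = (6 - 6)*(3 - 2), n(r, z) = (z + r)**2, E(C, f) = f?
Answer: -8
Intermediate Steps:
D = 6 (D = 4 + (3 - 1) = 4 + 2 = 6)
n(r, z) = (r + z)**2
w = 0 (w = 0*1 = 0)
E(2, -2)*(n(D, -4) + w) = -2*((6 - 4)**2 + 0) = -2*(2**2 + 0) = -2*(4 + 0) = -2*4 = -8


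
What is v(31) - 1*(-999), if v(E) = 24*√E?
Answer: 999 + 24*√31 ≈ 1132.6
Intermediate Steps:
v(31) - 1*(-999) = 24*√31 - 1*(-999) = 24*√31 + 999 = 999 + 24*√31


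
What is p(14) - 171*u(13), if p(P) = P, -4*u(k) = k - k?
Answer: 14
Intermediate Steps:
u(k) = 0 (u(k) = -(k - k)/4 = -1/4*0 = 0)
p(14) - 171*u(13) = 14 - 171*0 = 14 + 0 = 14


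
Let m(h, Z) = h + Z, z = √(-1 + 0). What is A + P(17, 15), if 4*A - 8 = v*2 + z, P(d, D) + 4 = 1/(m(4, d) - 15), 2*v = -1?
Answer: -25/12 + I/4 ≈ -2.0833 + 0.25*I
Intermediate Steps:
v = -½ (v = (½)*(-1) = -½ ≈ -0.50000)
z = I (z = √(-1) = I ≈ 1.0*I)
m(h, Z) = Z + h
P(d, D) = -4 + 1/(-11 + d) (P(d, D) = -4 + 1/((d + 4) - 15) = -4 + 1/((4 + d) - 15) = -4 + 1/(-11 + d))
A = 7/4 + I/4 (A = 2 + (-½*2 + I)/4 = 2 + (-1 + I)/4 = 2 + (-¼ + I/4) = 7/4 + I/4 ≈ 1.75 + 0.25*I)
A + P(17, 15) = (7/4 + I/4) + (45 - 4*17)/(-11 + 17) = (7/4 + I/4) + (45 - 68)/6 = (7/4 + I/4) + (⅙)*(-23) = (7/4 + I/4) - 23/6 = -25/12 + I/4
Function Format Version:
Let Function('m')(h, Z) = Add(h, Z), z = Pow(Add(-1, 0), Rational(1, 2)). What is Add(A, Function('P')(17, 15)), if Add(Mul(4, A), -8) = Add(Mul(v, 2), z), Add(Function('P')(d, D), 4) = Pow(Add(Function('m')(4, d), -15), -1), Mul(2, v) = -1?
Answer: Add(Rational(-25, 12), Mul(Rational(1, 4), I)) ≈ Add(-2.0833, Mul(0.25000, I))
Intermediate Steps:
v = Rational(-1, 2) (v = Mul(Rational(1, 2), -1) = Rational(-1, 2) ≈ -0.50000)
z = I (z = Pow(-1, Rational(1, 2)) = I ≈ Mul(1.0000, I))
Function('m')(h, Z) = Add(Z, h)
Function('P')(d, D) = Add(-4, Pow(Add(-11, d), -1)) (Function('P')(d, D) = Add(-4, Pow(Add(Add(d, 4), -15), -1)) = Add(-4, Pow(Add(Add(4, d), -15), -1)) = Add(-4, Pow(Add(-11, d), -1)))
A = Add(Rational(7, 4), Mul(Rational(1, 4), I)) (A = Add(2, Mul(Rational(1, 4), Add(Mul(Rational(-1, 2), 2), I))) = Add(2, Mul(Rational(1, 4), Add(-1, I))) = Add(2, Add(Rational(-1, 4), Mul(Rational(1, 4), I))) = Add(Rational(7, 4), Mul(Rational(1, 4), I)) ≈ Add(1.7500, Mul(0.25000, I)))
Add(A, Function('P')(17, 15)) = Add(Add(Rational(7, 4), Mul(Rational(1, 4), I)), Mul(Pow(Add(-11, 17), -1), Add(45, Mul(-4, 17)))) = Add(Add(Rational(7, 4), Mul(Rational(1, 4), I)), Mul(Pow(6, -1), Add(45, -68))) = Add(Add(Rational(7, 4), Mul(Rational(1, 4), I)), Mul(Rational(1, 6), -23)) = Add(Add(Rational(7, 4), Mul(Rational(1, 4), I)), Rational(-23, 6)) = Add(Rational(-25, 12), Mul(Rational(1, 4), I))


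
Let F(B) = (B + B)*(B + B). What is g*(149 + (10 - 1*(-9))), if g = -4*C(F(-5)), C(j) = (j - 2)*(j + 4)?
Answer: -6849024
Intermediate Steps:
F(B) = 4*B² (F(B) = (2*B)*(2*B) = 4*B²)
C(j) = (-2 + j)*(4 + j)
g = -40768 (g = -4*(-8 + (4*(-5)²)² + 2*(4*(-5)²)) = -4*(-8 + (4*25)² + 2*(4*25)) = -4*(-8 + 100² + 2*100) = -4*(-8 + 10000 + 200) = -4*10192 = -40768)
g*(149 + (10 - 1*(-9))) = -40768*(149 + (10 - 1*(-9))) = -40768*(149 + (10 + 9)) = -40768*(149 + 19) = -40768*168 = -6849024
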